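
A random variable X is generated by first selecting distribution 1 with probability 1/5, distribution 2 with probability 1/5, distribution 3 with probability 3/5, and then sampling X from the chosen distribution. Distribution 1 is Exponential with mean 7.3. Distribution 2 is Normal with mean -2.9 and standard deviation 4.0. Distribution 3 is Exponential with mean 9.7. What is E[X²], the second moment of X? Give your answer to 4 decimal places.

139.1060

For each component E[X²] = Var + (mean)², giving 1: 106.58; 2: 24.41; 3: 188.18.
Overall E[X²] = 0.2·106.58 + 0.2·24.41 + 0.6·188.18 = 139.106.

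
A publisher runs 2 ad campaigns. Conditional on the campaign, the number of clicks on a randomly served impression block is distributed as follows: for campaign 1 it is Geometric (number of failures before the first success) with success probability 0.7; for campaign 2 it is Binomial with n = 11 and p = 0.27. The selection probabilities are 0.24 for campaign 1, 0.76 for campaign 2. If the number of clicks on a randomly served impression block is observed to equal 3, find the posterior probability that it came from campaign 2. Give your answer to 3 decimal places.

0.978

Likelihoods P(X=3 | ·): 1: 0.0189; 2: 0.261914.
Posterior ∝ prior × likelihood. Numerator for 2: 0.76·0.261914 = 0.199054.
Normalizing constant: 0.24·0.0189 + 0.76·0.261914 = 0.20359.
P(2 | observation) = 0.199054 / 0.20359 = 0.97772.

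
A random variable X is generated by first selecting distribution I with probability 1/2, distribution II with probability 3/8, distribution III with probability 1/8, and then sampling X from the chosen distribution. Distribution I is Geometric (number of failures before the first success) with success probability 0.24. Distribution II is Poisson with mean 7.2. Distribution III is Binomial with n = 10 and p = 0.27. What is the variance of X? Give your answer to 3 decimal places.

13.557

Per component, I: μ=3.16667, E[X²]=23.2222; II: μ=7.2, E[X²]=59.04; III: μ=2.7, E[X²]=9.261.
E[X] = 0.5·3.16667 + 0.375·7.2 + 0.125·2.7 = 4.62083.
E[X²] = 0.5·23.2222 + 0.375·59.04 + 0.125·9.261 = 34.9087.
Var(X) = E[X²] − (E[X])² = 34.9087 − 21.3521 = 13.5566.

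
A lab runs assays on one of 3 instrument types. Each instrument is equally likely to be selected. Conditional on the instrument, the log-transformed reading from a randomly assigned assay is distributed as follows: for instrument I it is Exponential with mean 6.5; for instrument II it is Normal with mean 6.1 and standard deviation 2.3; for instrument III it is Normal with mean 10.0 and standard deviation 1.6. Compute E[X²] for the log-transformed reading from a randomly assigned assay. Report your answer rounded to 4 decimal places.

76.5200

For each component E[X²] = Var + (mean)², giving I: 84.5; II: 42.5; III: 102.56.
Overall E[X²] = 0.333333·84.5 + 0.333333·42.5 + 0.333333·102.56 = 76.52.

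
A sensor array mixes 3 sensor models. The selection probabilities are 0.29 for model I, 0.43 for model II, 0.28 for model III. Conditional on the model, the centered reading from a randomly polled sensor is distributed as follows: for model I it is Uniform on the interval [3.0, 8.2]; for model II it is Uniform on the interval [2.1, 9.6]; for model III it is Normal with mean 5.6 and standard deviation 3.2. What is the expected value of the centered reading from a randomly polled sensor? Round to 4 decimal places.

Component means — I: 5.6; II: 5.85; III: 5.6.
E[X] = 0.29·5.6 + 0.43·5.85 + 0.28·5.6 = 5.7075.

5.7075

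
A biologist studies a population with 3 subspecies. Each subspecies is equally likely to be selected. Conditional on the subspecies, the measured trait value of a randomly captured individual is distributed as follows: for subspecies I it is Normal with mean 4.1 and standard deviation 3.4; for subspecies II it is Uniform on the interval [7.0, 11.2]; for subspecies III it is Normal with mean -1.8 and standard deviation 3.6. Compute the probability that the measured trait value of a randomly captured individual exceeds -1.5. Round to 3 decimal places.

Conditional on each subspecies, P(X > -1.5): I: 0.950227; II: 1; III: 0.466793.
By total probability, P(X > -1.5) = 0.333333·0.950227 + 0.333333·1 + 0.333333·0.466793 = 0.805673.

0.806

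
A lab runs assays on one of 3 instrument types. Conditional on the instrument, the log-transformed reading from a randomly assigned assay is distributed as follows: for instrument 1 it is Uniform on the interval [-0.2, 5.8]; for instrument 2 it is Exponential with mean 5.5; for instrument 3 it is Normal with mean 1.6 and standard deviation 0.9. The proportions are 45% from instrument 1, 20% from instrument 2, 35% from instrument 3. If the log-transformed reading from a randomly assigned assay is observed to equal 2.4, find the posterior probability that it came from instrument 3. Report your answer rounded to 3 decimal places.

Likelihoods f(2.4 | ·): 1: 0.166667; 2: 0.117524; 3: 0.298603.
Posterior ∝ prior × likelihood. Numerator for 3: 0.35·0.298603 = 0.104511.
Normalizing constant: 0.45·0.166667 + 0.2·0.117524 + 0.35·0.298603 = 0.203016.
P(3 | observation) = 0.104511 / 0.203016 = 0.514793.

0.515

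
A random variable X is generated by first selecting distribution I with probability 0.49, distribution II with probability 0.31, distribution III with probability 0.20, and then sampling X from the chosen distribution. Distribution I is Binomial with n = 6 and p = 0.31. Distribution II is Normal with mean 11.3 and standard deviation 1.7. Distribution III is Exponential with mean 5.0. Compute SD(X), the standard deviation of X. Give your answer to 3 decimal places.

4.846

Per component, I: μ=1.86, E[X²]=4.743; II: μ=11.3, E[X²]=130.58; III: μ=5, E[X²]=50.
E[X] = 0.49·1.86 + 0.31·11.3 + 0.2·5 = 5.4144.
E[X²] = 0.49·4.743 + 0.31·130.58 + 0.2·50 = 52.8039.
Var(X) = E[X²] − (E[X])² = 52.8039 − 29.3157 = 23.4881.
SD(X) = √23.4881 = 4.84646.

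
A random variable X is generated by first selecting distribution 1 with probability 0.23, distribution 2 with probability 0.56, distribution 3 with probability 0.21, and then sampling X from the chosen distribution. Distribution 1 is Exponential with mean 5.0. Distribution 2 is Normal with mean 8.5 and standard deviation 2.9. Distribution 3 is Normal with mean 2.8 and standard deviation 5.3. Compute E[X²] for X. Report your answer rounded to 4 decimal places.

64.2149

For each component E[X²] = Var + (mean)², giving 1: 50; 2: 80.66; 3: 35.93.
Overall E[X²] = 0.23·50 + 0.56·80.66 + 0.21·35.93 = 64.2149.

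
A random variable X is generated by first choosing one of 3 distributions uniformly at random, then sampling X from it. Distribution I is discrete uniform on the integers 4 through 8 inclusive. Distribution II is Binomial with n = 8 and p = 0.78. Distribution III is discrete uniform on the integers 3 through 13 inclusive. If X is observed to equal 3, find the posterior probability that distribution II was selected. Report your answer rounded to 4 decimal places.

0.1309

Likelihoods P(X=3 | ·): I: 0; II: 0.0136957; III: 0.0909091.
Posterior ∝ prior × likelihood. Numerator for II: 0.333333·0.0136957 = 0.00456524.
Normalizing constant: 0.333333·0 + 0.333333·0.0136957 + 0.333333·0.0909091 = 0.0348683.
P(II | observation) = 0.00456524 / 0.0348683 = 0.130928.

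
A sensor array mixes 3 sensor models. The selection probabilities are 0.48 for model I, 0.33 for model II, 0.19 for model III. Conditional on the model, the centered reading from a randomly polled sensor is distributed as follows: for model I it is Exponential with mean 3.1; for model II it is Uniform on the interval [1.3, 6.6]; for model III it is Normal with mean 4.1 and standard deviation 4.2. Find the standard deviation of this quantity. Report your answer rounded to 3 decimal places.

2.991

Per component, I: μ=3.1, E[X²]=19.22; II: μ=3.95, E[X²]=17.9433; III: μ=4.1, E[X²]=34.45.
E[X] = 0.48·3.1 + 0.33·3.95 + 0.19·4.1 = 3.5705.
E[X²] = 0.48·19.22 + 0.33·17.9433 + 0.19·34.45 = 21.6924.
Var(X) = E[X²] − (E[X])² = 21.6924 − 12.7485 = 8.94393.
SD(X) = √8.94393 = 2.99064.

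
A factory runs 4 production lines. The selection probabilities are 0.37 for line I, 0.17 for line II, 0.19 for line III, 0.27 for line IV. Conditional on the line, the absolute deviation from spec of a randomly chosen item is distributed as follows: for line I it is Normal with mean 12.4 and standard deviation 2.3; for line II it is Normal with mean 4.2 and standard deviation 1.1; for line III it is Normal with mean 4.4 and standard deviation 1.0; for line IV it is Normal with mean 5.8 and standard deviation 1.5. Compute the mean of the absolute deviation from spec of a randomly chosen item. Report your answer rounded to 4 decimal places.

Component means — I: 12.4; II: 4.2; III: 4.4; IV: 5.8.
E[X] = 0.37·12.4 + 0.17·4.2 + 0.19·4.4 + 0.27·5.8 = 7.704.

7.7040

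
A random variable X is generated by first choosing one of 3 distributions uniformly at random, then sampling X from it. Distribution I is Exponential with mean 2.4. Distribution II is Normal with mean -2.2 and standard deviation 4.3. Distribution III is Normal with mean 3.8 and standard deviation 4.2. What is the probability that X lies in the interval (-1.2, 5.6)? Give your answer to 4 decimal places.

Conditional on each component, P(-1.2 < X < 5.6): I: 0.903028; II: 0.37321; III: 0.548953.
By total probability, P(-1.2 < X < 5.6) = 0.333333·0.903028 + 0.333333·0.37321 + 0.333333·0.548953 = 0.608397.

0.6084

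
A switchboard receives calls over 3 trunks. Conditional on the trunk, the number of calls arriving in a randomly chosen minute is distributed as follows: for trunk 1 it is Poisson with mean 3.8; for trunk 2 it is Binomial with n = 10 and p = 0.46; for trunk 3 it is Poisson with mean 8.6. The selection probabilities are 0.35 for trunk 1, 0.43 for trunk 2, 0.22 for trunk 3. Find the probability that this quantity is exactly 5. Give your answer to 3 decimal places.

Conditional on each trunk, P(X = 5): 1: 0.147713; 2: 0.238319; 3: 0.0721736.
By total probability, P(X = 5) = 0.35·0.147713 + 0.43·0.238319 + 0.22·0.0721736 = 0.170055.

0.170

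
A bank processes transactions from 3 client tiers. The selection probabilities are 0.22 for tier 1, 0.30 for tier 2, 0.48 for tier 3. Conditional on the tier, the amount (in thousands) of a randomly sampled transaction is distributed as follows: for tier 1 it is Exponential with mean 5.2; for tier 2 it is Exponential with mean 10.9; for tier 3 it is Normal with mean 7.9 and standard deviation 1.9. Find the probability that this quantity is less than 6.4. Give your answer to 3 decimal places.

Conditional on each tier, P(X < 6.4): 1: 0.707932; 2: 0.444094; 3: 0.214918.
By total probability, P(X < 6.4) = 0.22·0.707932 + 0.3·0.444094 + 0.48·0.214918 = 0.392134.

0.392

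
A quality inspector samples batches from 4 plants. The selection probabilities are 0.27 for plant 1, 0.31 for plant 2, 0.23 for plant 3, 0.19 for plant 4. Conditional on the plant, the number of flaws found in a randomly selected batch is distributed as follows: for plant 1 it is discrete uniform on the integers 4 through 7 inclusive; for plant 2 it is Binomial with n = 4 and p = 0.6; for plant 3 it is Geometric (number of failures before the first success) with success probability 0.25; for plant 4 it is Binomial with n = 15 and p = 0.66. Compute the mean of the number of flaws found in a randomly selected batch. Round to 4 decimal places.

4.8000

Component means — 1: 5.5; 2: 2.4; 3: 3; 4: 9.9.
E[X] = 0.27·5.5 + 0.31·2.4 + 0.23·3 + 0.19·9.9 = 4.8.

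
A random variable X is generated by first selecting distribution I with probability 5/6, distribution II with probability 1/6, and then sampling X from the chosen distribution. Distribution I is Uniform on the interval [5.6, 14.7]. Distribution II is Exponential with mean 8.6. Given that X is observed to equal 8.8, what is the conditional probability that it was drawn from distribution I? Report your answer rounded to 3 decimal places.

Likelihoods f(8.8 | ·): I: 0.10989; II: 0.0417934.
Posterior ∝ prior × likelihood. Numerator for I: 0.833333·0.10989 = 0.0915751.
Normalizing constant: 0.833333·0.10989 + 0.166667·0.0417934 = 0.0985407.
P(I | observation) = 0.0915751 / 0.0985407 = 0.929313.

0.929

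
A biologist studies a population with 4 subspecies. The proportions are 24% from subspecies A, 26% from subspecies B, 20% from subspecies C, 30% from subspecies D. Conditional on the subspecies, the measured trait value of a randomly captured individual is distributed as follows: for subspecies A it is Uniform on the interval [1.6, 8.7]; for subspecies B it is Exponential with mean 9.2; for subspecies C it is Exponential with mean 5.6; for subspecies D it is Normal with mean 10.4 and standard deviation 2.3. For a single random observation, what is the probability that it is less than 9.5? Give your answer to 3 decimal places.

0.675

Conditional on each subspecies, P(X < 9.5): A: 1; B: 0.643923; C: 0.816663; D: 0.347786.
By total probability, P(X < 9.5) = 0.24·1 + 0.26·0.643923 + 0.2·0.816663 + 0.3·0.347786 = 0.675088.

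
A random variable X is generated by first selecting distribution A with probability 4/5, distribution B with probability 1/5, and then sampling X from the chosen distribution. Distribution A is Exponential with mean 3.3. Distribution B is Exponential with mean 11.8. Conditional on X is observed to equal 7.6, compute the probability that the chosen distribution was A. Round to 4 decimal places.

Likelihoods f(7.6 | ·): A: 0.0302895; B: 0.0445044.
Posterior ∝ prior × likelihood. Numerator for A: 0.8·0.0302895 = 0.0242316.
Normalizing constant: 0.8·0.0302895 + 0.2·0.0445044 = 0.0331325.
P(A | observation) = 0.0242316 / 0.0331325 = 0.731355.

0.7314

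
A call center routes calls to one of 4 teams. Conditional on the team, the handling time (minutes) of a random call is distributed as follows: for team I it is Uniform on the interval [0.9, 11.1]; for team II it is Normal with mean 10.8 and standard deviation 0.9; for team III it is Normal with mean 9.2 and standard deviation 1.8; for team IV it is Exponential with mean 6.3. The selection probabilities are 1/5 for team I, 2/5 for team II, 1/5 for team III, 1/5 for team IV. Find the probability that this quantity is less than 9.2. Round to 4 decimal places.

0.4314

Conditional on each team, P(X < 9.2): I: 0.813725; II: 0.0377202; III: 0.5; IV: 0.767837.
By total probability, P(X < 9.2) = 0.2·0.813725 + 0.4·0.0377202 + 0.2·0.5 + 0.2·0.767837 = 0.431401.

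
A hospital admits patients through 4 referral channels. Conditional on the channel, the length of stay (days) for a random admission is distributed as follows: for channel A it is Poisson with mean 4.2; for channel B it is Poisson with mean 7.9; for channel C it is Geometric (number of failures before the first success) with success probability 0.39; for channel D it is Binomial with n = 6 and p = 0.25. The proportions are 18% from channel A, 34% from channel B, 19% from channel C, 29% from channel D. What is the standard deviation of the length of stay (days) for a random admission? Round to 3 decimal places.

Per component, A: μ=4.2, E[X²]=21.84; B: μ=7.9, E[X²]=70.31; C: μ=1.5641, E[X²]=6.45694; D: μ=1.5, E[X²]=3.375.
E[X] = 0.18·4.2 + 0.34·7.9 + 0.19·1.5641 + 0.29·1.5 = 4.17418.
E[X²] = 0.18·21.84 + 0.34·70.31 + 0.19·6.45694 + 0.29·3.375 = 30.0422.
Var(X) = E[X²] − (E[X])² = 30.0422 − 17.4238 = 12.6184.
SD(X) = √12.6184 = 3.55224.

3.552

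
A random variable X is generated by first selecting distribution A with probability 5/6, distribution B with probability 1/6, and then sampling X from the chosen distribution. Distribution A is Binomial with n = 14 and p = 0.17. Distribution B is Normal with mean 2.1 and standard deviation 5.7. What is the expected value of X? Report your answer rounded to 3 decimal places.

2.333

Component means — A: 2.38; B: 2.1.
E[X] = 0.833333·2.38 + 0.166667·2.1 = 2.33333.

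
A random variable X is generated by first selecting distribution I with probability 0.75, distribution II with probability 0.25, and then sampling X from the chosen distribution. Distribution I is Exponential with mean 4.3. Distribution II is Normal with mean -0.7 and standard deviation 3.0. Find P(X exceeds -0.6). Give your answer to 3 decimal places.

0.872

Conditional on each component, P(X > -0.6): I: 1; II: 0.486704.
By total probability, P(X > -0.6) = 0.75·1 + 0.25·0.486704 = 0.871676.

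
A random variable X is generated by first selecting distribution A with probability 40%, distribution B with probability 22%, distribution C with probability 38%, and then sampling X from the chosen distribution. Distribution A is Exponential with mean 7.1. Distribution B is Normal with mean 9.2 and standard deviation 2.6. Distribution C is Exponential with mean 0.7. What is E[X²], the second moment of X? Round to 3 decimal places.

60.808

For each component E[X²] = Var + (mean)², giving A: 100.82; B: 91.4; C: 0.98.
Overall E[X²] = 0.4·100.82 + 0.22·91.4 + 0.38·0.98 = 60.8084.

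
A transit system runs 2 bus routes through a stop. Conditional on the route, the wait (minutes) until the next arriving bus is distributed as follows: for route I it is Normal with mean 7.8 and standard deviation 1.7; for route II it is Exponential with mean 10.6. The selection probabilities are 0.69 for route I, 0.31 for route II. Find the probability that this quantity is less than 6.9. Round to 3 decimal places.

Conditional on each route, P(X < 6.9): I: 0.29826; II: 0.478446.
By total probability, P(X < 6.9) = 0.69·0.29826 + 0.31·0.478446 = 0.354118.

0.354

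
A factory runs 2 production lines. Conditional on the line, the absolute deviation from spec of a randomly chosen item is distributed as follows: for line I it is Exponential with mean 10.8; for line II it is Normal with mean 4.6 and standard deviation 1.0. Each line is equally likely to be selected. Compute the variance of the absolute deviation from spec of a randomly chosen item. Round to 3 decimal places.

68.430

Per component, I: μ=10.8, E[X²]=233.28; II: μ=4.6, E[X²]=22.16.
E[X] = 0.5·10.8 + 0.5·4.6 = 7.7.
E[X²] = 0.5·233.28 + 0.5·22.16 = 127.72.
Var(X) = E[X²] − (E[X])² = 127.72 − 59.29 = 68.43.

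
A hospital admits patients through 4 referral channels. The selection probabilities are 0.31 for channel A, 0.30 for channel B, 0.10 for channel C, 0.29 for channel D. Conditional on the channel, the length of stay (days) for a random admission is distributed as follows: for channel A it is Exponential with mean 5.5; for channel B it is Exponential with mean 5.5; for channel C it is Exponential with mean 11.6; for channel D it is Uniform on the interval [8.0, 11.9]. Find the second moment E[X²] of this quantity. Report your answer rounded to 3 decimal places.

For each component E[X²] = Var + (mean)², giving A: 60.5; B: 60.5; C: 269.12; D: 100.27.
Overall E[X²] = 0.31·60.5 + 0.3·60.5 + 0.1·269.12 + 0.29·100.27 = 92.8953.

92.895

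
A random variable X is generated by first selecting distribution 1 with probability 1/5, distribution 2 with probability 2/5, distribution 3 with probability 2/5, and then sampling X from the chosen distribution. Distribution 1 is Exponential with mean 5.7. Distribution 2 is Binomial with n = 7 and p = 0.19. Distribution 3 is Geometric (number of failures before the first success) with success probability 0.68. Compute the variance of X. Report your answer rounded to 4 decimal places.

Per component, 1: μ=5.7, E[X²]=64.98; 2: μ=1.33, E[X²]=2.8462; 3: μ=0.470588, E[X²]=0.913495.
E[X] = 0.2·5.7 + 0.4·1.33 + 0.4·0.470588 = 1.86024.
E[X²] = 0.2·64.98 + 0.4·2.8462 + 0.4·0.913495 = 14.4999.
Var(X) = E[X²] − (E[X])² = 14.4999 − 3.46048 = 11.0394.

11.0394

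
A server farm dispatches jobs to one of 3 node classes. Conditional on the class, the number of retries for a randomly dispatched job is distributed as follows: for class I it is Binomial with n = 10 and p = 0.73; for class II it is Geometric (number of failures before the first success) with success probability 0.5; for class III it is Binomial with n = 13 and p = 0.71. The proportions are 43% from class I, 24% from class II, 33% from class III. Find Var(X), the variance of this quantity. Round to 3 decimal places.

12.200

Per component, I: μ=7.3, E[X²]=55.261; II: μ=1, E[X²]=3; III: μ=9.23, E[X²]=87.8696.
E[X] = 0.43·7.3 + 0.24·1 + 0.33·9.23 = 6.4249.
E[X²] = 0.43·55.261 + 0.24·3 + 0.33·87.8696 = 53.4792.
Var(X) = E[X²] − (E[X])² = 53.4792 − 41.2793 = 12.1999.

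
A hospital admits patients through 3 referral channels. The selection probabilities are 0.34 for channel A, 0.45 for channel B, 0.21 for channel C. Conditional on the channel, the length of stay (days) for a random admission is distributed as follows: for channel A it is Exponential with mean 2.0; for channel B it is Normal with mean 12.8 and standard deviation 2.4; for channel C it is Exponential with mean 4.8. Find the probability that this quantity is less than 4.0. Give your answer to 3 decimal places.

0.413

Conditional on each channel, P(X < 4.0): A: 0.864665; B: 0.000122866; C: 0.565402.
By total probability, P(X < 4.0) = 0.34·0.864665 + 0.45·0.000122866 + 0.21·0.565402 = 0.412776.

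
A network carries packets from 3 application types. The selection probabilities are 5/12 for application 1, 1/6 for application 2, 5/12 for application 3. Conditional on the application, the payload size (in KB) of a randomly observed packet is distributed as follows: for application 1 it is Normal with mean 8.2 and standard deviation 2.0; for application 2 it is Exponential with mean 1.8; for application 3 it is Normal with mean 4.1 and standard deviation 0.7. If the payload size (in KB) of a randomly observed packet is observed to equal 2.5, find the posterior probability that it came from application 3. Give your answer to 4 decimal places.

0.4154

Likelihoods f(2.5 | ·): 1: 0.00343638; 2: 0.138529; 3: 0.0418147.
Posterior ∝ prior × likelihood. Numerator for 3: 0.416667·0.0418147 = 0.0174228.
Normalizing constant: 0.416667·0.00343638 + 0.166667·0.138529 + 0.416667·0.0418147 = 0.0419428.
P(3 | observation) = 0.0174228 / 0.0419428 = 0.415394.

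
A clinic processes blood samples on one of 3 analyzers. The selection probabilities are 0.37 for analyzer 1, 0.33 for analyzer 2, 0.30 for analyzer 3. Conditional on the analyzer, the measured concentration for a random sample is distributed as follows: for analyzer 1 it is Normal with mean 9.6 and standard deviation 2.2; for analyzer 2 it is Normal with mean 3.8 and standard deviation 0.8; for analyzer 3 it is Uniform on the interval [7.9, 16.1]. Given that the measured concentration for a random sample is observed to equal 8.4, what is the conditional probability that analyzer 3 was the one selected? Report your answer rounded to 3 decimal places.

0.388

Likelihoods f(8.4 | ·): 1: 0.156272; 2: 3.29905e-08; 3: 0.121951.
Posterior ∝ prior × likelihood. Numerator for 3: 0.3·0.121951 = 0.0365854.
Normalizing constant: 0.37·0.156272 + 0.33·3.29905e-08 + 0.3·0.121951 = 0.0944061.
P(3 | observation) = 0.0365854 / 0.0944061 = 0.387532.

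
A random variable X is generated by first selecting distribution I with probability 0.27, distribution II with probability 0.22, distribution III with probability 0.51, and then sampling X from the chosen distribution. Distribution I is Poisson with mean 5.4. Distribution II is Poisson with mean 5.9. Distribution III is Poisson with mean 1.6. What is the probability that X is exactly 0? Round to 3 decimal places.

Conditional on each component, P(X = 0): I: 0.00451658; II: 0.00273944; III: 0.201897.
By total probability, P(X = 0) = 0.27·0.00451658 + 0.22·0.00273944 + 0.51·0.201897 = 0.104789.

0.105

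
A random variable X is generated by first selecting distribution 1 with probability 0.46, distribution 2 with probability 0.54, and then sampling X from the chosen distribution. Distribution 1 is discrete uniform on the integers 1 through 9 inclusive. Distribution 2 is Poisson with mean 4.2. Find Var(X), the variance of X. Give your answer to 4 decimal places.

Per component, 1: μ=5, E[X²]=31.6667; 2: μ=4.2, E[X²]=21.84.
E[X] = 0.46·5 + 0.54·4.2 = 4.568.
E[X²] = 0.46·31.6667 + 0.54·21.84 = 26.3603.
Var(X) = E[X²] − (E[X])² = 26.3603 − 20.8666 = 5.49364.

5.4936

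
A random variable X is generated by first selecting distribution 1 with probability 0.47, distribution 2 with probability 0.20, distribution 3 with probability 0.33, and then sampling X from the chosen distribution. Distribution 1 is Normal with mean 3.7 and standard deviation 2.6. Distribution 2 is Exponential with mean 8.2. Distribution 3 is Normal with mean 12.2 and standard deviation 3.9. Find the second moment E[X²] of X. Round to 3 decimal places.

For each component E[X²] = Var + (mean)², giving 1: 20.45; 2: 134.48; 3: 164.05.
Overall E[X²] = 0.47·20.45 + 0.2·134.48 + 0.33·164.05 = 90.644.

90.644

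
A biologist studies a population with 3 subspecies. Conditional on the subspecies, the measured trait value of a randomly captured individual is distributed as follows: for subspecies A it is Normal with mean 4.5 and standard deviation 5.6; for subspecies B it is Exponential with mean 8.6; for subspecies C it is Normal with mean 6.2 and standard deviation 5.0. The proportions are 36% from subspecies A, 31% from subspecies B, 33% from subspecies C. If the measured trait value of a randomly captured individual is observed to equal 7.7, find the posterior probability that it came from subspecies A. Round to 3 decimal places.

0.353

Likelihoods f(7.7 | ·): A: 0.0605086; B: 0.0474959; C: 0.0762776.
Posterior ∝ prior × likelihood. Numerator for A: 0.36·0.0605086 = 0.0217831.
Normalizing constant: 0.36·0.0605086 + 0.31·0.0474959 + 0.33·0.0762776 = 0.0616784.
P(A | observation) = 0.0217831 / 0.0616784 = 0.353172.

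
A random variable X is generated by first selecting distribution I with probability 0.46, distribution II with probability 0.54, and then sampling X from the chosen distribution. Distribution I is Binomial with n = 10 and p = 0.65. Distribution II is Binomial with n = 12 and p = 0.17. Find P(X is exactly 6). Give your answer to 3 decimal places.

Conditional on each component, P(X = 6): I: 0.237668; II: 0.00729179.
By total probability, P(X = 6) = 0.46·0.237668 + 0.54·0.00729179 = 0.113265.

0.113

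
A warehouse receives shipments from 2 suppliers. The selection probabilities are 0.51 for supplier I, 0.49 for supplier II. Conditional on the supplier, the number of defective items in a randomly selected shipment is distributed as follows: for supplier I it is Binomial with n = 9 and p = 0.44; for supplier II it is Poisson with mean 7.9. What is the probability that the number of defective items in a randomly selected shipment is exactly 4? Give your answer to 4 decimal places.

0.1621

Conditional on each supplier, P(X = 4): I: 0.260089; II: 0.0601687.
By total probability, P(X = 4) = 0.51·0.260089 + 0.49·0.0601687 = 0.162128.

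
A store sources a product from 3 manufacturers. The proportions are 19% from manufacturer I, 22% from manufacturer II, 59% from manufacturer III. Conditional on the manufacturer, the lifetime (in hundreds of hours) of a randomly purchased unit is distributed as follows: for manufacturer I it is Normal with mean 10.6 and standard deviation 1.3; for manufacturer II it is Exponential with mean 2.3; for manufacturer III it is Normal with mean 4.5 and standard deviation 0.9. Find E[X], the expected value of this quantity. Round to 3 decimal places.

5.175

Component means — I: 10.6; II: 2.3; III: 4.5.
E[X] = 0.19·10.6 + 0.22·2.3 + 0.59·4.5 = 5.175.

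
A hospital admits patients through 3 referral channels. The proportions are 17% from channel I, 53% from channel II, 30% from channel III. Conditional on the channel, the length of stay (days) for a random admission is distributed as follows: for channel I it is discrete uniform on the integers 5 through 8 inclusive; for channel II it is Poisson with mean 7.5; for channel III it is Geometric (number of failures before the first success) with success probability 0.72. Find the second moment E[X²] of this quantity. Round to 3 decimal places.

For each component E[X²] = Var + (mean)², giving I: 43.5; II: 63.75; III: 0.691358.
Overall E[X²] = 0.17·43.5 + 0.53·63.75 + 0.3·0.691358 = 41.3899.

41.390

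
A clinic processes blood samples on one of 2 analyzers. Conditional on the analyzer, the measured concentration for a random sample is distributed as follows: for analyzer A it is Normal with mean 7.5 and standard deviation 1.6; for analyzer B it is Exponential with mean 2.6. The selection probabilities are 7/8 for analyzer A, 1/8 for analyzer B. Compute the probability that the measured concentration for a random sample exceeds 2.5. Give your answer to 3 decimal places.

Conditional on each analyzer, P(X > 2.5): A: 0.999111; B: 0.382304.
By total probability, P(X > 2.5) = 0.875·0.999111 + 0.125·0.382304 = 0.92201.

0.922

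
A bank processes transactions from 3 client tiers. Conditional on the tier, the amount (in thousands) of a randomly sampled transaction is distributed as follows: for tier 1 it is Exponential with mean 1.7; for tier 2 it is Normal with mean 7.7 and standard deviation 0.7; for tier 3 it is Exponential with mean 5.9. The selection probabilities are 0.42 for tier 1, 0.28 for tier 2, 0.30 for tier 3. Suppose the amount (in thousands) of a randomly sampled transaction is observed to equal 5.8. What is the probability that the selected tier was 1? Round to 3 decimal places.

0.261

Likelihoods f(5.8 | ·): 1: 0.0194017; 2: 0.0143223; 3: 0.0634183.
Posterior ∝ prior × likelihood. Numerator for 1: 0.42·0.0194017 = 0.00814873.
Normalizing constant: 0.42·0.0194017 + 0.28·0.0143223 + 0.3·0.0634183 = 0.0311845.
P(1 | observation) = 0.00814873 / 0.0311845 = 0.261307.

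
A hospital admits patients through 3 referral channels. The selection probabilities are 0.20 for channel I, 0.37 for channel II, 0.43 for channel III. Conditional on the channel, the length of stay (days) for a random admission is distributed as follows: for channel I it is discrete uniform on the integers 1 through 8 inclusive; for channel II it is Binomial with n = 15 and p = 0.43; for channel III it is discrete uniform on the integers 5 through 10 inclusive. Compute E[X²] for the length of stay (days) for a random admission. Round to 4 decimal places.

For each component E[X²] = Var + (mean)², giving I: 25.5; II: 45.279; III: 59.1667.
Overall E[X²] = 0.2·25.5 + 0.37·45.279 + 0.43·59.1667 = 47.2949.

47.2949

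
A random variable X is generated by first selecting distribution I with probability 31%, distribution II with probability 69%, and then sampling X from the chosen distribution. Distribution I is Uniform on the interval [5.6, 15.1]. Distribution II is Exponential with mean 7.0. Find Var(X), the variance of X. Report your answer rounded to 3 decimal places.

38.542

Per component, I: μ=10.35, E[X²]=114.643; II: μ=7, E[X²]=98.
E[X] = 0.31·10.35 + 0.69·7 = 8.0385.
E[X²] = 0.31·114.643 + 0.69·98 = 103.159.
Var(X) = E[X²] − (E[X])² = 103.159 − 64.6175 = 38.542.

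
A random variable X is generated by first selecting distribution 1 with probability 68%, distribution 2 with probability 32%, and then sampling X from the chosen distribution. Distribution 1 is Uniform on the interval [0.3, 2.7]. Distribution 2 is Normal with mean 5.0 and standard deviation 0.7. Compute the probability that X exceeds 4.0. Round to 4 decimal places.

Conditional on each component, P(X > 4.0): 1: 0; 2: 0.923436.
By total probability, P(X > 4.0) = 0.68·0 + 0.32·0.923436 = 0.2955.

0.2955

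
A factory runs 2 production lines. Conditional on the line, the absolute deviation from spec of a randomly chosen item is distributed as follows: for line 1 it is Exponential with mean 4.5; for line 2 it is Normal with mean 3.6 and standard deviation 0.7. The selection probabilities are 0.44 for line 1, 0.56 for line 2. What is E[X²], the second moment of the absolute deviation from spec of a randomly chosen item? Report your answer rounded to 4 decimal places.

25.3520

For each component E[X²] = Var + (mean)², giving 1: 40.5; 2: 13.45.
Overall E[X²] = 0.44·40.5 + 0.56·13.45 = 25.352.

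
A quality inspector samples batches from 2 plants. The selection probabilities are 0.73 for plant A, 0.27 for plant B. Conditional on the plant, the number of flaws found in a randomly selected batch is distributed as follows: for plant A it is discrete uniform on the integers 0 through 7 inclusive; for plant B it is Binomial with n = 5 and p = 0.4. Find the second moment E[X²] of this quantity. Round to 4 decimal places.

For each component E[X²] = Var + (mean)², giving A: 17.5; B: 5.2.
Overall E[X²] = 0.73·17.5 + 0.27·5.2 = 14.179.

14.1790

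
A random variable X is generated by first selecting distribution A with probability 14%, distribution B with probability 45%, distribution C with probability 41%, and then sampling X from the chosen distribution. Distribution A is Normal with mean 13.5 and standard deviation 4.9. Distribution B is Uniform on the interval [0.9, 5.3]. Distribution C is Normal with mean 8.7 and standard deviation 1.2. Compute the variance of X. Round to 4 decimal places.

18.6003

Per component, A: μ=13.5, E[X²]=206.26; B: μ=3.1, E[X²]=11.2233; C: μ=8.7, E[X²]=77.13.
E[X] = 0.14·13.5 + 0.45·3.1 + 0.41·8.7 = 6.852.
E[X²] = 0.14·206.26 + 0.45·11.2233 + 0.41·77.13 = 65.5502.
Var(X) = E[X²] − (E[X])² = 65.5502 − 46.9499 = 18.6003.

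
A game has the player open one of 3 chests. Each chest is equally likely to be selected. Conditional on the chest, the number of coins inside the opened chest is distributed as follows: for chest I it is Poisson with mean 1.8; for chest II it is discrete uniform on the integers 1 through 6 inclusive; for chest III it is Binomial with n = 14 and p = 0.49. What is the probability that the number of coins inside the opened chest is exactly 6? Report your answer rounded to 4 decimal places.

Conditional on each chest, P(X = 6): I: 0.00780859; II: 0.166667; III: 0.190236.
By total probability, P(X = 6) = 0.333333·0.00780859 + 0.333333·0.166667 + 0.333333·0.190236 = 0.12157.

0.1216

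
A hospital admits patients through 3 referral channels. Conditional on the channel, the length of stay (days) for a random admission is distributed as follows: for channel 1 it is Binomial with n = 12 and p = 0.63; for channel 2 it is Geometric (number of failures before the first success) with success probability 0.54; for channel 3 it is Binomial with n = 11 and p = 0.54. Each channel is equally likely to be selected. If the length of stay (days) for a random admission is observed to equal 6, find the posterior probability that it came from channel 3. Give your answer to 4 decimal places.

Likelihoods P(X=6 | ·): 1: 0.148226; 2: 0.00511612; 3: 0.235936.
Posterior ∝ prior × likelihood. Numerator for 3: 0.333333·0.235936 = 0.0786452.
Normalizing constant: 0.333333·0.148226 + 0.333333·0.00511612 + 0.333333·0.235936 = 0.129759.
P(3 | observation) = 0.0786452 / 0.129759 = 0.606085.

0.6061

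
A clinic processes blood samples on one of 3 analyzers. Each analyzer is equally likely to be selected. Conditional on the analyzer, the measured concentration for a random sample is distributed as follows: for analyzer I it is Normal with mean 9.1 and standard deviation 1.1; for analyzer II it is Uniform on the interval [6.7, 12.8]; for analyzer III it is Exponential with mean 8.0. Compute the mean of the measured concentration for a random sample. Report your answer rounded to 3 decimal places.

Component means — I: 9.1; II: 9.75; III: 8.
E[X] = 0.333333·9.1 + 0.333333·9.75 + 0.333333·8 = 8.95.

8.950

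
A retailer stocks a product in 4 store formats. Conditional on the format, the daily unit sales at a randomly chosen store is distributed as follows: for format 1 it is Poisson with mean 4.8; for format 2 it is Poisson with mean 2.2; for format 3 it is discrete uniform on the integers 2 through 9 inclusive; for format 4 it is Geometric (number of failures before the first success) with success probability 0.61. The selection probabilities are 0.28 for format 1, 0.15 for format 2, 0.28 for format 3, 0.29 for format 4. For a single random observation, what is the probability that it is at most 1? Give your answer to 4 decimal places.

Conditional on each format, P(X ≤ 1): 1: 0.0477325; 2: 0.35457; 3: 0; 4: 0.8479.
By total probability, P(X ≤ 1) = 0.28·0.0477325 + 0.15·0.35457 + 0.28·0 + 0.29·0.8479 = 0.312442.

0.3124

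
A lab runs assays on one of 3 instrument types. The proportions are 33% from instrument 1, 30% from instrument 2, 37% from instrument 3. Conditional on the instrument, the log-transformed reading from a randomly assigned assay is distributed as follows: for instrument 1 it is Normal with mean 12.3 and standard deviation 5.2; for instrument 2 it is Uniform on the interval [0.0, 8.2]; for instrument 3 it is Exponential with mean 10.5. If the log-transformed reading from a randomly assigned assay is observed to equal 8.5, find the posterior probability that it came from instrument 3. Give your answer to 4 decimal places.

Likelihoods f(8.5 | ·): 1: 0.0587415; 2: 0; 3: 0.0423876.
Posterior ∝ prior × likelihood. Numerator for 3: 0.37·0.0423876 = 0.0156834.
Normalizing constant: 0.33·0.0587415 + 0.3·0 + 0.37·0.0423876 = 0.0350681.
P(3 | observation) = 0.0156834 / 0.0350681 = 0.447227.

0.4472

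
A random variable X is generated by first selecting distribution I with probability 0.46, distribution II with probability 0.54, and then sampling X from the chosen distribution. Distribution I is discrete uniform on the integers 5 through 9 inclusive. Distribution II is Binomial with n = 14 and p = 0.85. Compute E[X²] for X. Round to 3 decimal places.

100.893

For each component E[X²] = Var + (mean)², giving I: 51; II: 143.395.
Overall E[X²] = 0.46·51 + 0.54·143.395 = 100.893.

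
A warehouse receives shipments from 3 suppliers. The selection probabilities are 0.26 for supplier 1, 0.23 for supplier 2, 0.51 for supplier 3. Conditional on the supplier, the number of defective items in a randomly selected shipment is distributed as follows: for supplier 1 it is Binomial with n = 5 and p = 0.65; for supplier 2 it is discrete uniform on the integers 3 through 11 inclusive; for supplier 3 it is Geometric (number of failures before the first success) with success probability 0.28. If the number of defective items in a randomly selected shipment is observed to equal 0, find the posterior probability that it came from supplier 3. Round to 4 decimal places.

Likelihoods P(X=0 | ·): 1: 0.00525219; 2: 0; 3: 0.28.
Posterior ∝ prior × likelihood. Numerator for 3: 0.51·0.28 = 0.1428.
Normalizing constant: 0.26·0.00525219 + 0.23·0 + 0.51·0.28 = 0.144166.
P(3 | observation) = 0.1428 / 0.144166 = 0.990528.

0.9905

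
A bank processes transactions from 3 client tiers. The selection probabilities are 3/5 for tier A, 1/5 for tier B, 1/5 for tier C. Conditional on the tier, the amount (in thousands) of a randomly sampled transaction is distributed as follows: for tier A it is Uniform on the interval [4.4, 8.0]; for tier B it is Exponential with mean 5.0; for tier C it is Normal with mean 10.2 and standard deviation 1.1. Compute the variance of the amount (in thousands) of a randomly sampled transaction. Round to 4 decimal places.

9.0644

Per component, A: μ=6.2, E[X²]=39.52; B: μ=5, E[X²]=50; C: μ=10.2, E[X²]=105.25.
E[X] = 0.6·6.2 + 0.2·5 + 0.2·10.2 = 6.76.
E[X²] = 0.6·39.52 + 0.2·50 + 0.2·105.25 = 54.762.
Var(X) = E[X²] − (E[X])² = 54.762 − 45.6976 = 9.0644.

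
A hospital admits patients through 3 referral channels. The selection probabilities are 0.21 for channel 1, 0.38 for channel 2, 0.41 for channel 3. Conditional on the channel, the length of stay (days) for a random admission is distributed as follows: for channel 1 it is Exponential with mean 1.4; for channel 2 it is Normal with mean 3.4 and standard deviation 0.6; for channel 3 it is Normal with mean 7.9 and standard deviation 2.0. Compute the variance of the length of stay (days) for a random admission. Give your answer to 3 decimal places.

9.300

Per component, 1: μ=1.4, E[X²]=3.92; 2: μ=3.4, E[X²]=11.92; 3: μ=7.9, E[X²]=66.41.
E[X] = 0.21·1.4 + 0.38·3.4 + 0.41·7.9 = 4.825.
E[X²] = 0.21·3.92 + 0.38·11.92 + 0.41·66.41 = 32.5809.
Var(X) = E[X²] − (E[X])² = 32.5809 − 23.2806 = 9.30027.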